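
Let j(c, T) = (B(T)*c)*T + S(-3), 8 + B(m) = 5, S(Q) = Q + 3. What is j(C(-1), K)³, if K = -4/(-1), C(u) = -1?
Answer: 1728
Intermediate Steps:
S(Q) = 3 + Q
K = 4 (K = -4*(-1) = 4)
B(m) = -3 (B(m) = -8 + 5 = -3)
j(c, T) = -3*T*c (j(c, T) = (-3*c)*T + (3 - 3) = -3*T*c + 0 = -3*T*c)
j(C(-1), K)³ = (-3*4*(-1))³ = 12³ = 1728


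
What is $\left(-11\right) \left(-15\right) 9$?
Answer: $1485$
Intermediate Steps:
$\left(-11\right) \left(-15\right) 9 = 165 \cdot 9 = 1485$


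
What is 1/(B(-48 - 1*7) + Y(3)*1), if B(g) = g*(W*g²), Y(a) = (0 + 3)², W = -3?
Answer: 1/499134 ≈ 2.0035e-6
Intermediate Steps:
Y(a) = 9 (Y(a) = 3² = 9)
B(g) = -3*g³ (B(g) = g*(-3*g²) = -3*g³)
1/(B(-48 - 1*7) + Y(3)*1) = 1/(-3*(-48 - 1*7)³ + 9*1) = 1/(-3*(-48 - 7)³ + 9) = 1/(-3*(-55)³ + 9) = 1/(-3*(-166375) + 9) = 1/(499125 + 9) = 1/499134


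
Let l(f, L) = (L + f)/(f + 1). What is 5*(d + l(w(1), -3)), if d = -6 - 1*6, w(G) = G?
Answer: -65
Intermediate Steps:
d = -12 (d = -6 - 6 = -12)
l(f, L) = (L + f)/(1 + f)
5*(d + l(w(1), -3)) = 5*(-12 + (-3 + 1)/(1 + 1)) = 5*(-12 - 2/2) = 5*(-12 + (1/2)*(-2)) = 5*(-12 - 1) = 5*(-13) = -65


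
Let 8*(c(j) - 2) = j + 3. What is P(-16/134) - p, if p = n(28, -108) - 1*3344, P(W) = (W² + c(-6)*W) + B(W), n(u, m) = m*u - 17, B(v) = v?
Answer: 28660922/4489 ≈ 6384.7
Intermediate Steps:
c(j) = 19/8 + j/8 (c(j) = 2 + (j + 3)/8 = 2 + (3 + j)/8 = 2 + (3/8 + j/8) = 19/8 + j/8)
n(u, m) = -17 + m*u
P(W) = W² + 21*W/8 (P(W) = (W² + (19/8 + (⅛)*(-6))*W) + W = (W² + (19/8 - ¾)*W) + W = (W² + 13*W/8) + W = W² + 21*W/8)
p = -6385 (p = (-17 - 108*28) - 1*3344 = (-17 - 3024) - 3344 = -3041 - 3344 = -6385)
P(-16/134) - p = (-16/134)*(21 + 8*(-16/134))/8 - 1*(-6385) = (-16*1/134)*(21 + 8*(-16*1/134))/8 + 6385 = (⅛)*(-8/67)*(21 + 8*(-8/67)) + 6385 = (⅛)*(-8/67)*(21 - 64/67) + 6385 = (⅛)*(-8/67)*(1343/67) + 6385 = -1343/4489 + 6385 = 28660922/4489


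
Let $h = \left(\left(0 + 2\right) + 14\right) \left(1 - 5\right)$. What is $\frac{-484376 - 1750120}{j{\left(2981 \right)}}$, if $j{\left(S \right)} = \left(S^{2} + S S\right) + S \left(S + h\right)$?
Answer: $- \frac{203136}{2406209} \approx -0.084422$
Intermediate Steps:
$h = -64$ ($h = \left(2 + 14\right) \left(-4\right) = 16 \left(-4\right) = -64$)
$j{\left(S \right)} = 2 S^{2} + S \left(-64 + S\right)$ ($j{\left(S \right)} = \left(S^{2} + S S\right) + S \left(S - 64\right) = \left(S^{2} + S^{2}\right) + S \left(-64 + S\right) = 2 S^{2} + S \left(-64 + S\right)$)
$\frac{-484376 - 1750120}{j{\left(2981 \right)}} = \frac{-484376 - 1750120}{2981 \left(-64 + 3 \cdot 2981\right)} = - \frac{2234496}{2981 \left(-64 + 8943\right)} = - \frac{2234496}{2981 \cdot 8879} = - \frac{2234496}{26468299} = \left(-2234496\right) \frac{1}{26468299} = - \frac{203136}{2406209}$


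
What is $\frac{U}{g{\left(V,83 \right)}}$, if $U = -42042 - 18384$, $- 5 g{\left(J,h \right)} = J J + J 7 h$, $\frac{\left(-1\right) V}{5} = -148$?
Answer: $\frac{30213}{97754} \approx 0.30907$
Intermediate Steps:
$V = 740$ ($V = \left(-5\right) \left(-148\right) = 740$)
$g{\left(J,h \right)} = - \frac{J^{2}}{5} - \frac{7 J h}{5}$ ($g{\left(J,h \right)} = - \frac{J J + J 7 h}{5} = - \frac{J^{2} + 7 J h}{5} = - \frac{J^{2}}{5} - \frac{7 J h}{5}$)
$U = -60426$ ($U = -42042 - 18384 = -60426$)
$\frac{U}{g{\left(V,83 \right)}} = - \frac{60426}{\left(- \frac{1}{5}\right) 740 \left(740 + 7 \cdot 83\right)} = - \frac{60426}{\left(- \frac{1}{5}\right) 740 \left(740 + 581\right)} = - \frac{60426}{\left(- \frac{1}{5}\right) 740 \cdot 1321} = - \frac{60426}{-195508} = \left(-60426\right) \left(- \frac{1}{195508}\right) = \frac{30213}{97754}$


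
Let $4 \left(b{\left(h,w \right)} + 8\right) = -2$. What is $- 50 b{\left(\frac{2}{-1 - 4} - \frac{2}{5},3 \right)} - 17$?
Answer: $408$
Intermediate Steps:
$b{\left(h,w \right)} = - \frac{17}{2}$ ($b{\left(h,w \right)} = -8 + \frac{1}{4} \left(-2\right) = -8 - \frac{1}{2} = - \frac{17}{2}$)
$- 50 b{\left(\frac{2}{-1 - 4} - \frac{2}{5},3 \right)} - 17 = \left(-50\right) \left(- \frac{17}{2}\right) - 17 = 425 - 17 = 408$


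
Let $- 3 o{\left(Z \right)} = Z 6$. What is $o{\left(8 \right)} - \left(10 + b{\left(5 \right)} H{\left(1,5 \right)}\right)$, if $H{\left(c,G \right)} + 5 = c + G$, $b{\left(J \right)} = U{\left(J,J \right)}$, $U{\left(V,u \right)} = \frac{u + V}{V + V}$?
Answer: $-27$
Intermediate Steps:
$o{\left(Z \right)} = - 2 Z$ ($o{\left(Z \right)} = - \frac{Z 6}{3} = - \frac{6 Z}{3} = - 2 Z$)
$U{\left(V,u \right)} = \frac{V + u}{2 V}$
$b{\left(J \right)} = 1$ ($b{\left(J \right)} = \frac{J + J}{2 J} = \frac{2 J}{2 J} = 1$)
$H{\left(c,G \right)} = -5 + G + c$ ($H{\left(c,G \right)} = -5 + \left(c + G\right) = -5 + \left(G + c\right) = -5 + G + c$)
$o{\left(8 \right)} - \left(10 + b{\left(5 \right)} H{\left(1,5 \right)}\right) = \left(-2\right) 8 - \left(10 + 1 \left(-5 + 5 + 1\right)\right) = -16 - \left(10 + 1 \cdot 1\right) = -16 - \left(10 + 1\right) = -16 - 11 = -27$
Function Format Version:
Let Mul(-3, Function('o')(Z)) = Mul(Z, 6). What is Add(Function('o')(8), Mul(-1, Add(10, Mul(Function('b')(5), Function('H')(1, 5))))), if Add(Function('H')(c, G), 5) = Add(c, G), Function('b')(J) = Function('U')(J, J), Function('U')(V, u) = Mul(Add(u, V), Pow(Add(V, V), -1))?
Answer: -27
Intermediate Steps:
Function('o')(Z) = Mul(-2, Z) (Function('o')(Z) = Mul(Rational(-1, 3), Mul(Z, 6)) = Mul(Rational(-1, 3), Mul(6, Z)) = Mul(-2, Z))
Function('U')(V, u) = Mul(Rational(1, 2), Pow(V, -1), Add(V, u)) (Function('U')(V, u) = Mul(Add(V, u), Pow(Mul(2, V), -1)) = Mul(Add(V, u), Mul(Rational(1, 2), Pow(V, -1))) = Mul(Rational(1, 2), Pow(V, -1), Add(V, u)))
Function('b')(J) = 1 (Function('b')(J) = Mul(Rational(1, 2), Pow(J, -1), Add(J, J)) = Mul(Rational(1, 2), Pow(J, -1), Mul(2, J)) = 1)
Function('H')(c, G) = Add(-5, G, c) (Function('H')(c, G) = Add(-5, Add(c, G)) = Add(-5, Add(G, c)) = Add(-5, G, c))
Add(Function('o')(8), Mul(-1, Add(10, Mul(Function('b')(5), Function('H')(1, 5))))) = Add(Mul(-2, 8), Mul(-1, Add(10, Mul(1, Add(-5, 5, 1))))) = Add(-16, Mul(-1, Add(10, Mul(1, 1)))) = Add(-16, Mul(-1, Add(10, 1))) = Add(-16, Mul(-1, 11)) = Add(-16, -11) = -27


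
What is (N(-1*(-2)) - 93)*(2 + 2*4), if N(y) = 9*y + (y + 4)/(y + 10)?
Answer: -745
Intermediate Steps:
N(y) = 9*y + (4 + y)/(10 + y)
(N(-1*(-2)) - 93)*(2 + 2*4) = ((4 + 9*(-1*(-2))² + 91*(-1*(-2)))/(10 - 1*(-2)) - 93)*(2 + 2*4) = ((4 + 9*2² + 91*2)/(10 + 2) - 93)*(2 + 8) = ((4 + 9*4 + 182)/12 - 93)*10 = ((4 + 36 + 182)/12 - 93)*10 = ((1/12)*222 - 93)*10 = (37/2 - 93)*10 = -149/2*10 = -745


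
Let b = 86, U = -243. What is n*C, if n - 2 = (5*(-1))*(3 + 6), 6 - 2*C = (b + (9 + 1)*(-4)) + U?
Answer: -8729/2 ≈ -4364.5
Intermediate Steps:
C = 203/2 (C = 3 - ((86 + (9 + 1)*(-4)) - 243)/2 = 3 - ((86 + 10*(-4)) - 243)/2 = 3 - ((86 - 40) - 243)/2 = 3 - (46 - 243)/2 = 3 - ½*(-197) = 3 + 197/2 = 203/2 ≈ 101.50)
n = -43 (n = 2 + (5*(-1))*(3 + 6) = 2 - 5*9 = 2 - 45 = -43)
n*C = -43*203/2 = -8729/2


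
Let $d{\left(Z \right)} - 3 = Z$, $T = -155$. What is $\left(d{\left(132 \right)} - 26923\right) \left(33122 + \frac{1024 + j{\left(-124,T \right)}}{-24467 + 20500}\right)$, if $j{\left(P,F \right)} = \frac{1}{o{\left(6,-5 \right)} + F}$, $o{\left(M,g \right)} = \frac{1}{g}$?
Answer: $- \frac{682837539757885}{769598} \approx -8.8727 \cdot 10^{8}$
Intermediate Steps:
$d{\left(Z \right)} = 3 + Z$
$j{\left(P,F \right)} = \frac{1}{- \frac{1}{5} + F}$ ($j{\left(P,F \right)} = \frac{1}{\frac{1}{-5} + F} = \frac{1}{- \frac{1}{5} + F}$)
$\left(d{\left(132 \right)} - 26923\right) \left(33122 + \frac{1024 + j{\left(-124,T \right)}}{-24467 + 20500}\right) = \left(\left(3 + 132\right) - 26923\right) \left(33122 + \frac{1024 + \frac{5}{-1 + 5 \left(-155\right)}}{-24467 + 20500}\right) = \left(135 - 26923\right) \left(33122 + \frac{1024 + \frac{5}{-1 - 775}}{-3967}\right) = - 26788 \left(33122 + \left(1024 + \frac{5}{-776}\right) \left(- \frac{1}{3967}\right)\right) = - 26788 \left(33122 + \left(1024 + 5 \left(- \frac{1}{776}\right)\right) \left(- \frac{1}{3967}\right)\right) = - 26788 \left(33122 + \left(1024 - \frac{5}{776}\right) \left(- \frac{1}{3967}\right)\right) = - 26788 \left(33122 + \frac{794619}{776} \left(- \frac{1}{3967}\right)\right) = - 26788 \left(33122 - \frac{794619}{3078392}\right) = \left(-26788\right) \frac{101961705205}{3078392} = - \frac{682837539757885}{769598}$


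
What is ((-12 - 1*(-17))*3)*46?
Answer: 690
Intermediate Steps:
((-12 - 1*(-17))*3)*46 = ((-12 + 17)*3)*46 = (5*3)*46 = 15*46 = 690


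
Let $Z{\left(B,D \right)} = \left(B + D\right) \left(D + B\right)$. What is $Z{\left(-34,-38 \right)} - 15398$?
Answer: $-10214$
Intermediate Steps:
$Z{\left(B,D \right)} = \left(B + D\right)^{2}$ ($Z{\left(B,D \right)} = \left(B + D\right) \left(B + D\right) = \left(B + D\right)^{2}$)
$Z{\left(-34,-38 \right)} - 15398 = \left(-34 - 38\right)^{2} - 15398 = \left(-72\right)^{2} - 15398 = 5184 - 15398 = -10214$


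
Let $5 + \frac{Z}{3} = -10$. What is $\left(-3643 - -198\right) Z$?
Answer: $155025$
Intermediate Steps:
$Z = -45$ ($Z = -15 + 3 \left(-10\right) = -15 - 30 = -45$)
$\left(-3643 - -198\right) Z = \left(-3643 - -198\right) \left(-45\right) = \left(-3643 + 198\right) \left(-45\right) = \left(-3445\right) \left(-45\right) = 155025$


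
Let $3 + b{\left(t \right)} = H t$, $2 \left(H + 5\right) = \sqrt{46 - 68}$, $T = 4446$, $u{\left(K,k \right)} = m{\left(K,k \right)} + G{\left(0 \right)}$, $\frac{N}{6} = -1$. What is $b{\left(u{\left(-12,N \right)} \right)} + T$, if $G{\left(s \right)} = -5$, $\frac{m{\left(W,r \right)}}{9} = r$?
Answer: $4738 - \frac{59 i \sqrt{22}}{2} \approx 4738.0 - 138.37 i$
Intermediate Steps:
$N = -6$ ($N = 6 \left(-1\right) = -6$)
$m{\left(W,r \right)} = 9 r$
$u{\left(K,k \right)} = -5 + 9 k$ ($u{\left(K,k \right)} = 9 k - 5 = -5 + 9 k$)
$H = -5 + \frac{i \sqrt{22}}{2}$ ($H = -5 + \frac{\sqrt{46 - 68}}{2} = -5 + \frac{\sqrt{-22}}{2} = -5 + \frac{i \sqrt{22}}{2} \approx -5.0 + 2.3452 i$)
$b{\left(t \right)} = -3 + t \left(-5 + \frac{i \sqrt{22}}{2}\right)$ ($b{\left(t \right)} = -3 + \left(-5 + \frac{i \sqrt{22}}{2}\right) t = -3 + t \left(-5 + \frac{i \sqrt{22}}{2}\right)$)
$b{\left(u{\left(-12,N \right)} \right)} + T = \left(-3 - \frac{\left(-5 + 9 \left(-6\right)\right) \left(10 - i \sqrt{22}\right)}{2}\right) + 4446 = \left(-3 - \frac{\left(-5 - 54\right) \left(10 - i \sqrt{22}\right)}{2}\right) + 4446 = \left(-3 - - \frac{59 \left(10 - i \sqrt{22}\right)}{2}\right) + 4446 = \left(-3 + \left(295 - \frac{59 i \sqrt{22}}{2}\right)\right) + 4446 = \left(292 - \frac{59 i \sqrt{22}}{2}\right) + 4446 = 4738 - \frac{59 i \sqrt{22}}{2}$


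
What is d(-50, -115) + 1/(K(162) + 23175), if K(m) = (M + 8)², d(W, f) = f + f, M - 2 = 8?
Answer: -5404769/23499 ≈ -230.00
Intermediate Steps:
M = 10 (M = 2 + 8 = 10)
d(W, f) = 2*f
K(m) = 324 (K(m) = (10 + 8)² = 18² = 324)
d(-50, -115) + 1/(K(162) + 23175) = 2*(-115) + 1/(324 + 23175) = -230 + 1/23499 = -5404769/23499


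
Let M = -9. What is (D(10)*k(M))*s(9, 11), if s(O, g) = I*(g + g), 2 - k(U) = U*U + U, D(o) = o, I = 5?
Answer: -77000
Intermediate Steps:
k(U) = 2 - U - U**2 (k(U) = 2 - (U*U + U) = 2 - (U**2 + U) = 2 - (U + U**2) = 2 + (-U - U**2) = 2 - U - U**2)
s(O, g) = 10*g (s(O, g) = 5*(g + g) = 5*(2*g) = 10*g)
(D(10)*k(M))*s(9, 11) = (10*(2 - 1*(-9) - 1*(-9)**2))*(10*11) = (10*(2 + 9 - 1*81))*110 = (10*(2 + 9 - 81))*110 = (10*(-70))*110 = -700*110 = -77000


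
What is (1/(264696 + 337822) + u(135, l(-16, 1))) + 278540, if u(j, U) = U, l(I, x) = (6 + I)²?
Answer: 167885615521/602518 ≈ 2.7864e+5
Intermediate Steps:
(1/(264696 + 337822) + u(135, l(-16, 1))) + 278540 = (1/(264696 + 337822) + (6 - 16)²) + 278540 = (1/602518 + (-10)²) + 278540 = (1/602518 + 100) + 278540 = 60251801/602518 + 278540 = 167885615521/602518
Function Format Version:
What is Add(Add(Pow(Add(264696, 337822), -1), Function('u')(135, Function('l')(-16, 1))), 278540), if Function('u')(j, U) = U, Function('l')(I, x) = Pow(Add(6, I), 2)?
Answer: Rational(167885615521, 602518) ≈ 2.7864e+5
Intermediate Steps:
Add(Add(Pow(Add(264696, 337822), -1), Function('u')(135, Function('l')(-16, 1))), 278540) = Add(Add(Pow(Add(264696, 337822), -1), Pow(Add(6, -16), 2)), 278540) = Add(Add(Pow(602518, -1), Pow(-10, 2)), 278540) = Add(Add(Rational(1, 602518), 100), 278540) = Add(Rational(60251801, 602518), 278540) = Rational(167885615521, 602518)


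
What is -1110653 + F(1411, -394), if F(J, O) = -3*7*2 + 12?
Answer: -1110683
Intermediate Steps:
F(J, O) = -30 (F(J, O) = -21*2 + 12 = -42 + 12 = -30)
-1110653 + F(1411, -394) = -1110653 - 30 = -1110683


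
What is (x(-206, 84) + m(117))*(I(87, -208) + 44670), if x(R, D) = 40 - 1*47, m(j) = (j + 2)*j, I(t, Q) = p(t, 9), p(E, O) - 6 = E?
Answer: 622921908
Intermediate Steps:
p(E, O) = 6 + E
I(t, Q) = 6 + t
m(j) = j*(2 + j) (m(j) = (2 + j)*j = j*(2 + j))
x(R, D) = -7 (x(R, D) = 40 - 47 = -7)
(x(-206, 84) + m(117))*(I(87, -208) + 44670) = (-7 + 117*(2 + 117))*((6 + 87) + 44670) = (-7 + 117*119)*(93 + 44670) = (-7 + 13923)*44763 = 13916*44763 = 622921908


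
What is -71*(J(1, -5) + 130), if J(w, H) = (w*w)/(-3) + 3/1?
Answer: -28258/3 ≈ -9419.3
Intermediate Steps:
J(w, H) = 3 - w²/3 (J(w, H) = w²*(-⅓) + 3*1 = -w²/3 + 3 = 3 - w²/3)
-71*(J(1, -5) + 130) = -71*((3 - ⅓*1²) + 130) = -71*((3 - ⅓*1) + 130) = -71*((3 - ⅓) + 130) = -71*(8/3 + 130) = -71*398/3 = -28258/3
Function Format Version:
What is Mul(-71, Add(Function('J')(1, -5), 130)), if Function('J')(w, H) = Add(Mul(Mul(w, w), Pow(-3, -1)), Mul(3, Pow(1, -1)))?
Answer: Rational(-28258, 3) ≈ -9419.3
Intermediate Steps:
Function('J')(w, H) = Add(3, Mul(Rational(-1, 3), Pow(w, 2))) (Function('J')(w, H) = Add(Mul(Pow(w, 2), Rational(-1, 3)), Mul(3, 1)) = Add(Mul(Rational(-1, 3), Pow(w, 2)), 3) = Add(3, Mul(Rational(-1, 3), Pow(w, 2))))
Mul(-71, Add(Function('J')(1, -5), 130)) = Mul(-71, Add(Add(3, Mul(Rational(-1, 3), Pow(1, 2))), 130)) = Mul(-71, Add(Add(3, Mul(Rational(-1, 3), 1)), 130)) = Mul(-71, Add(Add(3, Rational(-1, 3)), 130)) = Mul(-71, Add(Rational(8, 3), 130)) = Mul(-71, Rational(398, 3)) = Rational(-28258, 3)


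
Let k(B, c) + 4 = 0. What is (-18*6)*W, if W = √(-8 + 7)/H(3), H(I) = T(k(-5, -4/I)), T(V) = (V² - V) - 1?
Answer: -108*I/19 ≈ -5.6842*I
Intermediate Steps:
k(B, c) = -4 (k(B, c) = -4 + 0 = -4)
T(V) = -1 + V² - V
H(I) = 19 (H(I) = -1 + (-4)² - 1*(-4) = -1 + 16 + 4 = 19)
W = I/19 (W = √(-8 + 7)/19 = √(-1)*(1/19) = I*(1/19) = I/19 ≈ 0.052632*I)
(-18*6)*W = (-18*6)*(I/19) = -108*I/19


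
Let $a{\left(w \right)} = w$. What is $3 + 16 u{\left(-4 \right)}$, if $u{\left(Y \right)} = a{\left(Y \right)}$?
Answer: $-61$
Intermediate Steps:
$u{\left(Y \right)} = Y$
$3 + 16 u{\left(-4 \right)} = 3 + 16 \left(-4\right) = 3 - 64 = -61$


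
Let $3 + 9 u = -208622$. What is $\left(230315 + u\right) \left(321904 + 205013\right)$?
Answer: $\frac{327427980190}{3} \approx 1.0914 \cdot 10^{11}$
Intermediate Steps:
$u = - \frac{208625}{9}$ ($u = - \frac{1}{3} + \frac{1}{9} \left(-208622\right) = - \frac{1}{3} - \frac{208622}{9} = - \frac{208625}{9} \approx -23181.0$)
$\left(230315 + u\right) \left(321904 + 205013\right) = \left(230315 - \frac{208625}{9}\right) \left(321904 + 205013\right) = \frac{1864210}{9} \cdot 526917 = \frac{327427980190}{3}$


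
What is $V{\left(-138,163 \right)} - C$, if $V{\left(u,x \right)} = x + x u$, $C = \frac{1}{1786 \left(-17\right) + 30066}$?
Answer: $- \frac{6609975}{296} \approx -22331.0$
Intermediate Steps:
$C = - \frac{1}{296}$ ($C = \frac{1}{-30362 + 30066} = \frac{1}{-296} = - \frac{1}{296} \approx -0.0033784$)
$V{\left(u,x \right)} = x + u x$
$V{\left(-138,163 \right)} - C = 163 \left(1 - 138\right) - - \frac{1}{296} = 163 \left(-137\right) + \frac{1}{296} = -22331 + \frac{1}{296} = - \frac{6609975}{296}$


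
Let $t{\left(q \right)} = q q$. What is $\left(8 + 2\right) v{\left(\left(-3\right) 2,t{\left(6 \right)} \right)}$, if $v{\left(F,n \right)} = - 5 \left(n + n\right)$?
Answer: $-3600$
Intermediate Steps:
$t{\left(q \right)} = q^{2}$
$v{\left(F,n \right)} = - 10 n$ ($v{\left(F,n \right)} = - 5 \cdot 2 n = - 10 n$)
$\left(8 + 2\right) v{\left(\left(-3\right) 2,t{\left(6 \right)} \right)} = \left(8 + 2\right) \left(- 10 \cdot 6^{2}\right) = 10 \left(\left(-10\right) 36\right) = 10 \left(-360\right) = -3600$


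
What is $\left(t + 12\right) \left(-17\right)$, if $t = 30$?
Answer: $-714$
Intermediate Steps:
$\left(t + 12\right) \left(-17\right) = \left(30 + 12\right) \left(-17\right) = 42 \left(-17\right) = -714$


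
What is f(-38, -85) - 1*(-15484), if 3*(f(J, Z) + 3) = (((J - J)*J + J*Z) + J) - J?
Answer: 49673/3 ≈ 16558.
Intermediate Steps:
f(J, Z) = -3 + J*Z/3 (f(J, Z) = -3 + ((((J - J)*J + J*Z) + J) - J)/3 = -3 + (((0*J + J*Z) + J) - J)/3 = -3 + (((0 + J*Z) + J) - J)/3 = -3 + ((J*Z + J) - J)/3 = -3 + ((J + J*Z) - J)/3 = -3 + (J*Z)/3 = -3 + J*Z/3)
f(-38, -85) - 1*(-15484) = (-3 + (1/3)*(-38)*(-85)) - 1*(-15484) = (-3 + 3230/3) + 15484 = 3221/3 + 15484 = 49673/3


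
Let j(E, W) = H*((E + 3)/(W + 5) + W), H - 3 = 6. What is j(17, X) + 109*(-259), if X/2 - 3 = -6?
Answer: -28465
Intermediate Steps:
H = 9 (H = 3 + 6 = 9)
X = -6 (X = 6 + 2*(-6) = 6 - 12 = -6)
j(E, W) = 9*W + 9*(3 + E)/(5 + W) (j(E, W) = 9*((E + 3)/(W + 5) + W) = 9*((3 + E)/(5 + W) + W) = 9*(W + (3 + E)/(5 + W)) = 9*W + 9*(3 + E)/(5 + W))
j(17, X) + 109*(-259) = 9*(3 + 17 + (-6)² + 5*(-6))/(5 - 6) + 109*(-259) = 9*(3 + 17 + 36 - 30)/(-1) - 28231 = 9*(-1)*26 - 28231 = -234 - 28231 = -28465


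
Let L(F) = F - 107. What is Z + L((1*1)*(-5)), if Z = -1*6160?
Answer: -6272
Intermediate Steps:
Z = -6160
L(F) = -107 + F
Z + L((1*1)*(-5)) = -6160 + (-107 + (1*1)*(-5)) = -6160 + (-107 + 1*(-5)) = -6160 + (-107 - 5) = -6160 - 112 = -6272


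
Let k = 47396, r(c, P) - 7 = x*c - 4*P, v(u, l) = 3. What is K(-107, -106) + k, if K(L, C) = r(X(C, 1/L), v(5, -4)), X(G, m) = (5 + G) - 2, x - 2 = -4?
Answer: 47597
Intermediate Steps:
x = -2 (x = 2 - 4 = -2)
X(G, m) = 3 + G
r(c, P) = 7 - 4*P - 2*c (r(c, P) = 7 + (-2*c - 4*P) = 7 + (-4*P - 2*c) = 7 - 4*P - 2*c)
K(L, C) = -11 - 2*C (K(L, C) = 7 - 4*3 - 2*(3 + C) = 7 - 12 + (-6 - 2*C) = -11 - 2*C)
K(-107, -106) + k = (-11 - 2*(-106)) + 47396 = (-11 + 212) + 47396 = 201 + 47396 = 47597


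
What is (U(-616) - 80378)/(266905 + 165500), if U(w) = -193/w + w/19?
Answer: -941119901/5060868120 ≈ -0.18596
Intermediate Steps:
U(w) = -193/w + w/19 (U(w) = -193/w + w*(1/19) = -193/w + w/19)
(U(-616) - 80378)/(266905 + 165500) = ((-193/(-616) + (1/19)*(-616)) - 80378)/(266905 + 165500) = ((-193*(-1/616) - 616/19) - 80378)/432405 = ((193/616 - 616/19) - 80378)*(1/432405) = (-375789/11704 - 80378)*(1/432405) = -941119901/11704*1/432405 = -941119901/5060868120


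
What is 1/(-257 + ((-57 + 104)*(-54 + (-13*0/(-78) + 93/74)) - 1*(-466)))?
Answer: -74/167975 ≈ -0.00044054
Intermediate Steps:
1/(-257 + ((-57 + 104)*(-54 + (-13*0/(-78) + 93/74)) - 1*(-466))) = 1/(-257 + (47*(-54 + (0*(-1/78) + 93*(1/74))) + 466)) = 1/(-257 + (47*(-54 + (0 + 93/74)) + 466)) = 1/(-257 + (47*(-54 + 93/74) + 466)) = 1/(-257 + (47*(-3903/74) + 466)) = 1/(-257 + (-183441/74 + 466)) = 1/(-257 - 148957/74) = 1/(-167975/74) = -74/167975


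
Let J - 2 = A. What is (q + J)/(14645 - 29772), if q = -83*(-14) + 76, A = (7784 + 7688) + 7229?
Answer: -23941/15127 ≈ -1.5827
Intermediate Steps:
A = 22701 (A = 15472 + 7229 = 22701)
q = 1238 (q = 1162 + 76 = 1238)
J = 22703 (J = 2 + 22701 = 22703)
(q + J)/(14645 - 29772) = (1238 + 22703)/(14645 - 29772) = 23941/(-15127) = 23941*(-1/15127) = -23941/15127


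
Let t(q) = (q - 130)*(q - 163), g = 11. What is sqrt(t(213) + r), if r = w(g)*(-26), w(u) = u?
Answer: 2*sqrt(966) ≈ 62.161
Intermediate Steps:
t(q) = (-163 + q)*(-130 + q) (t(q) = (-130 + q)*(-163 + q) = (-163 + q)*(-130 + q))
r = -286 (r = 11*(-26) = -286)
sqrt(t(213) + r) = sqrt((21190 + 213**2 - 293*213) - 286) = sqrt((21190 + 45369 - 62409) - 286) = sqrt(4150 - 286) = sqrt(3864) = 2*sqrt(966)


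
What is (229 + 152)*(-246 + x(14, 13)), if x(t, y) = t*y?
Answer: -24384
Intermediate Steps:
(229 + 152)*(-246 + x(14, 13)) = (229 + 152)*(-246 + 14*13) = 381*(-246 + 182) = 381*(-64) = -24384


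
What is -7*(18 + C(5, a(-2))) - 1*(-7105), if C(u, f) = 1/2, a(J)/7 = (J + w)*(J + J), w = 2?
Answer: 13951/2 ≈ 6975.5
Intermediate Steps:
a(J) = 14*J*(2 + J) (a(J) = 7*((J + 2)*(J + J)) = 7*((2 + J)*(2*J)) = 7*(2*J*(2 + J)) = 14*J*(2 + J))
C(u, f) = 1/2
-7*(18 + C(5, a(-2))) - 1*(-7105) = -7*(18 + 1/2) - 1*(-7105) = -7*37/2 + 7105 = -259/2 + 7105 = 13951/2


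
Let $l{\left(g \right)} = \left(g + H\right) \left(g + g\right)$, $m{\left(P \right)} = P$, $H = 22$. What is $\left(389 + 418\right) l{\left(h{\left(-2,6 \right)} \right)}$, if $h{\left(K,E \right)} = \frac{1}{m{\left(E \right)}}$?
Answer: $\frac{35777}{6} \approx 5962.8$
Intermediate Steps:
$h{\left(K,E \right)} = \frac{1}{E}$
$l{\left(g \right)} = 2 g \left(22 + g\right)$ ($l{\left(g \right)} = \left(g + 22\right) \left(g + g\right) = \left(22 + g\right) 2 g = 2 g \left(22 + g\right)$)
$\left(389 + 418\right) l{\left(h{\left(-2,6 \right)} \right)} = \left(389 + 418\right) \frac{2 \left(22 + \frac{1}{6}\right)}{6} = 807 \cdot 2 \cdot \frac{1}{6} \left(22 + \frac{1}{6}\right) = 807 \cdot 2 \cdot \frac{1}{6} \cdot \frac{133}{6} = 807 \cdot \frac{133}{18} = \frac{35777}{6}$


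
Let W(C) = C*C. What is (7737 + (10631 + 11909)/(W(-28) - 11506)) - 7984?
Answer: -1335437/5361 ≈ -249.10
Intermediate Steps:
W(C) = C²
(7737 + (10631 + 11909)/(W(-28) - 11506)) - 7984 = (7737 + (10631 + 11909)/((-28)² - 11506)) - 7984 = (7737 + 22540/(784 - 11506)) - 7984 = (7737 + 22540/(-10722)) - 7984 = (7737 + 22540*(-1/10722)) - 7984 = (7737 - 11270/5361) - 7984 = 41466787/5361 - 7984 = -1335437/5361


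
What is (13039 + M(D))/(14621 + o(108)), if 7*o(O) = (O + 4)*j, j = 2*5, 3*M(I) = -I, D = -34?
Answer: 39151/44343 ≈ 0.88291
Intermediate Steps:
M(I) = -I/3 (M(I) = (-I)/3 = -I/3)
j = 10
o(O) = 40/7 + 10*O/7 (o(O) = ((O + 4)*10)/7 = ((4 + O)*10)/7 = (40 + 10*O)/7 = 40/7 + 10*O/7)
(13039 + M(D))/(14621 + o(108)) = (13039 - ⅓*(-34))/(14621 + (40/7 + (10/7)*108)) = (13039 + 34/3)/(14621 + (40/7 + 1080/7)) = 39151/(3*(14621 + 160)) = (39151/3)/14781 = (39151/3)*(1/14781) = 39151/44343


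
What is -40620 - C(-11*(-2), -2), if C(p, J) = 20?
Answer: -40640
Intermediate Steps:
-40620 - C(-11*(-2), -2) = -40620 - 1*20 = -40620 - 20 = -40640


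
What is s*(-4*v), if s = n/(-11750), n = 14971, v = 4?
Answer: 119768/5875 ≈ 20.386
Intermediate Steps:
s = -14971/11750 (s = 14971/(-11750) = 14971*(-1/11750) = -14971/11750 ≈ -1.2741)
s*(-4*v) = -(-29942)*4/5875 = -14971/11750*(-16) = 119768/5875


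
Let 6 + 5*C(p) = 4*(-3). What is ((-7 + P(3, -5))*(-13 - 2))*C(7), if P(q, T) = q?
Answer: -216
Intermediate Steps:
C(p) = -18/5 (C(p) = -6/5 + (4*(-3))/5 = -6/5 + (1/5)*(-12) = -6/5 - 12/5 = -18/5)
((-7 + P(3, -5))*(-13 - 2))*C(7) = ((-7 + 3)*(-13 - 2))*(-18/5) = -4*(-15)*(-18/5) = 60*(-18/5) = -216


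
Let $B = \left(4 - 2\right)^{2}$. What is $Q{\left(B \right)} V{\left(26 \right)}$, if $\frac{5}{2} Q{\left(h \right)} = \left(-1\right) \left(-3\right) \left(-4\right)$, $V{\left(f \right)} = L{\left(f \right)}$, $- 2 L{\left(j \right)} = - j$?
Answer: $- \frac{312}{5} \approx -62.4$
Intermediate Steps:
$L{\left(j \right)} = \frac{j}{2}$ ($L{\left(j \right)} = - \frac{\left(-1\right) j}{2} = \frac{j}{2}$)
$V{\left(f \right)} = \frac{f}{2}$
$B = 4$ ($B = 2^{2} = 4$)
$Q{\left(h \right)} = - \frac{24}{5}$ ($Q{\left(h \right)} = \frac{2 \left(-1\right) \left(-3\right) \left(-4\right)}{5} = \frac{2 \cdot 3 \left(-4\right)}{5} = \frac{2}{5} \left(-12\right) = - \frac{24}{5}$)
$Q{\left(B \right)} V{\left(26 \right)} = - \frac{24 \cdot \frac{1}{2} \cdot 26}{5} = \left(- \frac{24}{5}\right) 13 = - \frac{312}{5}$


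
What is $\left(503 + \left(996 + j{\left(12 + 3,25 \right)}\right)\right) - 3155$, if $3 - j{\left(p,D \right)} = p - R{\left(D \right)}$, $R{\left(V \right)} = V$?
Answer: $-1643$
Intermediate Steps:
$j{\left(p,D \right)} = 3 + D - p$ ($j{\left(p,D \right)} = 3 - \left(p - D\right) = 3 + \left(D - p\right) = 3 + D - p$)
$\left(503 + \left(996 + j{\left(12 + 3,25 \right)}\right)\right) - 3155 = \left(503 + \left(996 + \left(3 + 25 - \left(12 + 3\right)\right)\right)\right) - 3155 = \left(503 + \left(996 + \left(3 + 25 - 15\right)\right)\right) - 3155 = \left(503 + \left(996 + 13\right)\right) - 3155 = \left(503 + 1009\right) - 3155 = 1512 - 3155 = -1643$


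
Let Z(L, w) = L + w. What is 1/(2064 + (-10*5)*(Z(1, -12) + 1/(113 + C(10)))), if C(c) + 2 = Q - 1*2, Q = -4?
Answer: 21/54884 ≈ 0.00038263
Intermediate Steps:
C(c) = -8 (C(c) = -2 + (-4 - 1*2) = -2 + (-4 - 2) = -2 - 6 = -8)
1/(2064 + (-10*5)*(Z(1, -12) + 1/(113 + C(10)))) = 1/(2064 + (-10*5)*((1 - 12) + 1/(113 - 8))) = 1/(2064 - 50*(-11 + 1/105)) = 1/(2064 - 50*(-1154/105)) = 1/(2064 + 11540/21) = 1/(54884/21) = 21/54884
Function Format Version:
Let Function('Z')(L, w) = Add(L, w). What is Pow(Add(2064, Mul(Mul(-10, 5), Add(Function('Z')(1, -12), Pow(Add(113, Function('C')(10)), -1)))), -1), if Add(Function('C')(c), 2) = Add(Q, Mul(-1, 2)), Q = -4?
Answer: Rational(21, 54884) ≈ 0.00038263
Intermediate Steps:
Function('C')(c) = -8 (Function('C')(c) = Add(-2, Add(-4, Mul(-1, 2))) = Add(-2, Add(-4, -2)) = Add(-2, -6) = -8)
Pow(Add(2064, Mul(Mul(-10, 5), Add(Function('Z')(1, -12), Pow(Add(113, Function('C')(10)), -1)))), -1) = Pow(Add(2064, Mul(Mul(-10, 5), Add(Add(1, -12), Pow(Add(113, -8), -1)))), -1) = Pow(Add(2064, Mul(-50, Add(-11, Pow(105, -1)))), -1) = Pow(Add(2064, Mul(-50, Add(-11, Rational(1, 105)))), -1) = Pow(Add(2064, Mul(-50, Rational(-1154, 105))), -1) = Pow(Add(2064, Rational(11540, 21)), -1) = Pow(Rational(54884, 21), -1) = Rational(21, 54884)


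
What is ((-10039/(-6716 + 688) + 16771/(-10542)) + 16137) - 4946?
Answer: 355580591083/31773588 ≈ 11191.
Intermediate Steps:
((-10039/(-6716 + 688) + 16771/(-10542)) + 16137) - 4946 = ((-10039/(-6028) + 16771*(-1/10542)) + 16137) - 4946 = ((-10039*(-1/6028) - 16771/10542) + 16137) - 4946 = ((10039/6028 - 16771/10542) + 16137) - 4946 = (2367775/31773588 + 16137) - 4946 = 512732757331/31773588 - 4946 = 355580591083/31773588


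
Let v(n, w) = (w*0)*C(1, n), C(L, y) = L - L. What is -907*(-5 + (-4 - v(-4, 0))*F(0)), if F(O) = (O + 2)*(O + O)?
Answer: 4535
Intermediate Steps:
C(L, y) = 0
v(n, w) = 0 (v(n, w) = (w*0)*0 = 0*0 = 0)
F(O) = 2*O*(2 + O) (F(O) = (2 + O)*(2*O) = 2*O*(2 + O))
-907*(-5 + (-4 - v(-4, 0))*F(0)) = -907*(-5 + (-4 - 1*0)*(2*0*(2 + 0))) = -907*(-5 + (-4 + 0)*(2*0*2)) = -907*(-5 - 4*0) = -907*(-5 + 0) = -907*(-5) = 4535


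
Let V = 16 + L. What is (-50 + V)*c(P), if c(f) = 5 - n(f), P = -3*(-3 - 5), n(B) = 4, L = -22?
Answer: -56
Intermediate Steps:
P = 24 (P = -3*(-8) = 24)
c(f) = 1 (c(f) = 5 - 1*4 = 5 - 4 = 1)
V = -6 (V = 16 - 22 = -6)
(-50 + V)*c(P) = (-50 - 6)*1 = -56*1 = -56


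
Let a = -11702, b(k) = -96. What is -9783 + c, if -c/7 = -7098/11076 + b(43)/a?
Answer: -8124447911/830842 ≈ -9778.6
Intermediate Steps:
c = 3679375/830842 (c = -7*(-7098/11076 - 96/(-11702)) = -7*(-7098*1/11076 - 96*(-1/11702)) = -7*(-91/142 + 48/5851) = -7*(-525625/830842) = 3679375/830842 ≈ 4.4285)
-9783 + c = -9783 + 3679375/830842 = -8124447911/830842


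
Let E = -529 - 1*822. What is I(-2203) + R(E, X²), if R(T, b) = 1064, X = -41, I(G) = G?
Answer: -1139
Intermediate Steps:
E = -1351 (E = -529 - 822 = -1351)
I(-2203) + R(E, X²) = -2203 + 1064 = -1139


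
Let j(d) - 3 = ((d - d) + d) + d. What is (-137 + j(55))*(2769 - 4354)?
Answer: 38040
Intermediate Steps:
j(d) = 3 + 2*d (j(d) = 3 + (((d - d) + d) + d) = 3 + ((0 + d) + d) = 3 + (d + d) = 3 + 2*d)
(-137 + j(55))*(2769 - 4354) = (-137 + (3 + 2*55))*(2769 - 4354) = (-137 + (3 + 110))*(-1585) = (-137 + 113)*(-1585) = -24*(-1585) = 38040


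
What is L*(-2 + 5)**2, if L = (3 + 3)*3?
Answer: 162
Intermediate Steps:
L = 18 (L = 6*3 = 18)
L*(-2 + 5)**2 = 18*(-2 + 5)**2 = 18*3**2 = 18*9 = 162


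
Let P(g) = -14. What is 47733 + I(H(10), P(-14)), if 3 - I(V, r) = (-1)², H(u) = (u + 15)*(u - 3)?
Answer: 47735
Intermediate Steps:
H(u) = (-3 + u)*(15 + u) (H(u) = (15 + u)*(-3 + u) = (-3 + u)*(15 + u))
I(V, r) = 2 (I(V, r) = 3 - 1*(-1)² = 3 - 1*1 = 3 - 1 = 2)
47733 + I(H(10), P(-14)) = 47733 + 2 = 47735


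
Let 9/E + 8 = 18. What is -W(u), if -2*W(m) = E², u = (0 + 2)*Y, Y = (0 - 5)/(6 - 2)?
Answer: 81/200 ≈ 0.40500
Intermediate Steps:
E = 9/10 (E = 9/(-8 + 18) = 9/10 ≈ 0.90000)
Y = -5/4 ≈ -1.2500
u = -5/2 (u = (0 + 2)*(-5/4) = 2*(-5/4) = -5/2 ≈ -2.5000)
W(m) = -81/200 (W(m) = -(9/10)²/2 = -½*81/100 = -81/200)
-W(u) = -1*(-81/200) = 81/200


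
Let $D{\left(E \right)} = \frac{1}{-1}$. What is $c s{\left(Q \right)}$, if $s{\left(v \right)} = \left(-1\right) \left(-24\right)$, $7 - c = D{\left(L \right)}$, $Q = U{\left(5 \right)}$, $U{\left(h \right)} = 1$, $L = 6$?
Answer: $192$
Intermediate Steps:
$Q = 1$
$D{\left(E \right)} = -1$
$c = 8$ ($c = 7 - -1 = 7 + 1 = 8$)
$s{\left(v \right)} = 24$
$c s{\left(Q \right)} = 8 \cdot 24 = 192$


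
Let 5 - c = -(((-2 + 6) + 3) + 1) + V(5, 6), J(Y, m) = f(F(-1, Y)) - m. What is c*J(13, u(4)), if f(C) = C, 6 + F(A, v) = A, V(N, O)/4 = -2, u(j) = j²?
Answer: -483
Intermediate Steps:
V(N, O) = -8 (V(N, O) = 4*(-2) = -8)
F(A, v) = -6 + A
J(Y, m) = -7 - m (J(Y, m) = (-6 - 1) - m = -7 - m)
c = 21 (c = 5 - (-(((-2 + 6) + 3) + 1) - 8) = 5 - (-((4 + 3) + 1) - 8) = 5 - (-(7 + 1) - 8) = 5 - (-1*8 - 8) = 5 - (-8 - 8) = 5 - 1*(-16) = 5 + 16 = 21)
c*J(13, u(4)) = 21*(-7 - 1*4²) = 21*(-7 - 1*16) = 21*(-7 - 16) = 21*(-23) = -483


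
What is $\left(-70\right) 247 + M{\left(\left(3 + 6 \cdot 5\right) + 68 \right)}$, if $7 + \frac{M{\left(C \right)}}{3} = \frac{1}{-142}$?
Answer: $- \frac{2458165}{142} \approx -17311.0$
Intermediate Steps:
$M{\left(C \right)} = - \frac{2985}{142}$ ($M{\left(C \right)} = -21 + \frac{3}{-142} = -21 + 3 \left(- \frac{1}{142}\right) = -21 - \frac{3}{142} = - \frac{2985}{142}$)
$\left(-70\right) 247 + M{\left(\left(3 + 6 \cdot 5\right) + 68 \right)} = \left(-70\right) 247 - \frac{2985}{142} = -17290 - \frac{2985}{142} = - \frac{2458165}{142}$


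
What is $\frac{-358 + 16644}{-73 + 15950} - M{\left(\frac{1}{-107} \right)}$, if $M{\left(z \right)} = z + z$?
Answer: $\frac{1774356}{1698839} \approx 1.0445$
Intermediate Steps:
$M{\left(z \right)} = 2 z$
$\frac{-358 + 16644}{-73 + 15950} - M{\left(\frac{1}{-107} \right)} = \frac{-358 + 16644}{-73 + 15950} - \frac{2}{-107} = \frac{16286}{15877} - 2 \left(- \frac{1}{107}\right) = 16286 \cdot \frac{1}{15877} - - \frac{2}{107} = \frac{16286}{15877} + \frac{2}{107} = \frac{1774356}{1698839}$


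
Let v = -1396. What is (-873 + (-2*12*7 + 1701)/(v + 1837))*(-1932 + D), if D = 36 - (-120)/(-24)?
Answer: 34712260/21 ≈ 1.6530e+6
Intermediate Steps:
D = 31 (D = 36 - (-120)*(-1)/24 = 36 - 8*5/8 = 36 - 5 = 31)
(-873 + (-2*12*7 + 1701)/(v + 1837))*(-1932 + D) = (-873 + (-2*12*7 + 1701)/(-1396 + 1837))*(-1932 + 31) = (-873 + (-24*7 + 1701)/441)*(-1901) = (-873 + (-168 + 1701)*(1/441))*(-1901) = (-873 + 1533*(1/441))*(-1901) = (-873 + 73/21)*(-1901) = -18260/21*(-1901) = 34712260/21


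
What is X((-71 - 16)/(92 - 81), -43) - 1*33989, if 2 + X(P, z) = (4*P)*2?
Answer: -374597/11 ≈ -34054.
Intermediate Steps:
X(P, z) = -2 + 8*P (X(P, z) = -2 + (4*P)*2 = -2 + 8*P)
X((-71 - 16)/(92 - 81), -43) - 1*33989 = (-2 + 8*((-71 - 16)/(92 - 81))) - 1*33989 = (-2 + 8*(-87/11)) - 33989 = (-2 - 696/11) - 33989 = -718/11 - 33989 = -374597/11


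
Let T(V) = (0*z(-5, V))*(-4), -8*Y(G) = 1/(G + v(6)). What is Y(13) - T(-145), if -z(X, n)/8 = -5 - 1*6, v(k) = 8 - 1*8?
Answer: -1/104 ≈ -0.0096154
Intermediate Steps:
v(k) = 0 (v(k) = 8 - 8 = 0)
z(X, n) = 88 (z(X, n) = -8*(-5 - 1*6) = -8*(-5 - 6) = -8*(-11) = 88)
Y(G) = -1/(8*G) (Y(G) = -1/(8*(G + 0)) = -1/(8*G))
T(V) = 0 (T(V) = (0*88)*(-4) = 0*(-4) = 0)
Y(13) - T(-145) = -⅛/13 - 1*0 = -⅛*1/13 + 0 = -1/104 + 0 = -1/104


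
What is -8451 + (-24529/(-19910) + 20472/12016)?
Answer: -63159460393/7476205 ≈ -8448.1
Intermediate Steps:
-8451 + (-24529/(-19910) + 20472/12016) = -8451 + (-24529*(-1/19910) + 20472*(1/12016)) = -8451 + (24529/19910 + 2559/1502) = -8451 + 21948062/7476205 = -63159460393/7476205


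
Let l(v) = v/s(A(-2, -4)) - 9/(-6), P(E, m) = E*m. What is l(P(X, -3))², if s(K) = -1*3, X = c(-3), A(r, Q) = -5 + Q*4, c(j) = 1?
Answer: 25/4 ≈ 6.2500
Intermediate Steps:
A(r, Q) = -5 + 4*Q
X = 1
s(K) = -3
l(v) = 3/2 - v/3 (l(v) = v/(-3) - 9/(-6) = v*(-⅓) - 9*(-⅙) = -v/3 + 3/2 = 3/2 - v/3)
l(P(X, -3))² = (3/2 - (-3)/3)² = (3/2 - ⅓*(-3))² = (3/2 + 1)² = (5/2)² = 25/4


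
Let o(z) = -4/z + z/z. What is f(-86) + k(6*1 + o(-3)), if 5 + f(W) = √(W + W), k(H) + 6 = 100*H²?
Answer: 62401/9 + 2*I*√43 ≈ 6933.4 + 13.115*I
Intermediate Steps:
o(z) = 1 - 4/z (o(z) = -4/z + 1 = 1 - 4/z)
k(H) = -6 + 100*H²
f(W) = -5 + √2*√W (f(W) = -5 + √(W + W) = -5 + √(2*W) = -5 + √2*√W)
f(-86) + k(6*1 + o(-3)) = (-5 + √2*√(-86)) + (-6 + 100*(6*1 + (-4 - 3)/(-3))²) = (-5 + √2*(I*√86)) + (-6 + 100*(6 - ⅓*(-7))²) = (-5 + 2*I*√43) + (-6 + 100*(6 + 7/3)²) = (-5 + 2*I*√43) + (-6 + 100*(25/3)²) = (-5 + 2*I*√43) + (-6 + 100*(625/9)) = (-5 + 2*I*√43) + (-6 + 62500/9) = (-5 + 2*I*√43) + 62446/9 = 62401/9 + 2*I*√43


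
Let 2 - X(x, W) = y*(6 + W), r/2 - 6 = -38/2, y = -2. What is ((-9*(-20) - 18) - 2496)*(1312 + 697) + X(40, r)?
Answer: -4689044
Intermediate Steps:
r = -26 (r = 12 + 2*(-38/2) = 12 + 2*(-38*½) = 12 + 2*(-19) = 12 - 38 = -26)
X(x, W) = 14 + 2*W (X(x, W) = 2 - (-2)*(6 + W) = 2 - (-12 - 2*W) = 2 + (12 + 2*W) = 14 + 2*W)
((-9*(-20) - 18) - 2496)*(1312 + 697) + X(40, r) = ((-9*(-20) - 18) - 2496)*(1312 + 697) + (14 + 2*(-26)) = ((180 - 18) - 2496)*2009 + (14 - 52) = (162 - 2496)*2009 - 38 = -2334*2009 - 38 = -4689006 - 38 = -4689044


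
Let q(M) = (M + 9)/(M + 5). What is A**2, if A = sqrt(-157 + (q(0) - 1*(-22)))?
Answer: -666/5 ≈ -133.20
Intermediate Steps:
q(M) = (9 + M)/(5 + M)
A = 3*I*sqrt(370)/5 (A = sqrt(-157 + ((9 + 0)/(5 + 0) - 1*(-22))) = sqrt(-157 + (9/5 + 22)) = sqrt(-157 + 119/5) = sqrt(-666/5) = 3*I*sqrt(370)/5 ≈ 11.541*I)
A**2 = (3*I*sqrt(370)/5)**2 = -666/5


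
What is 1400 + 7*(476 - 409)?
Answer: 1869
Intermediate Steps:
1400 + 7*(476 - 409) = 1400 + 7*67 = 1400 + 469 = 1869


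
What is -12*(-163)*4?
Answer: 7824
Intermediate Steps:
-12*(-163)*4 = 1956*4 = 7824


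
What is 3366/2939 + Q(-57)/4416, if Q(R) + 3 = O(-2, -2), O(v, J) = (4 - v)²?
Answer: 4987081/4326208 ≈ 1.1528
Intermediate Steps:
Q(R) = 33 (Q(R) = -3 + (-4 - 2)² = -3 + (-6)² = -3 + 36 = 33)
3366/2939 + Q(-57)/4416 = 3366/2939 + 33/4416 = 3366*(1/2939) + 33*(1/4416) = 3366/2939 + 11/1472 = 4987081/4326208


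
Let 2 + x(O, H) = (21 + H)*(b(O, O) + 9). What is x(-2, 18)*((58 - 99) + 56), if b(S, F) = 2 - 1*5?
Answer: 3480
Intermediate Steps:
b(S, F) = -3 (b(S, F) = 2 - 5 = -3)
x(O, H) = 124 + 6*H (x(O, H) = -2 + (21 + H)*(-3 + 9) = -2 + (21 + H)*6 = -2 + (126 + 6*H) = 124 + 6*H)
x(-2, 18)*((58 - 99) + 56) = (124 + 6*18)*((58 - 99) + 56) = (124 + 108)*(-41 + 56) = 232*15 = 3480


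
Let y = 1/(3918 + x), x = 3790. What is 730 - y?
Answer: 5626839/7708 ≈ 730.00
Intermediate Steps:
y = 1/7708 (y = 1/(3918 + 3790) = 1/7708 ≈ 0.00012974)
730 - y = 730 - 1*1/7708 = 730 - 1/7708 = 5626839/7708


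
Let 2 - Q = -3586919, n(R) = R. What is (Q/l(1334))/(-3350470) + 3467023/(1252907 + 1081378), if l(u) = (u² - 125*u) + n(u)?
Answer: 3750018912405713383/2524822248335250600 ≈ 1.4853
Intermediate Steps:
l(u) = u² - 124*u (l(u) = (u² - 125*u) + u = u² - 124*u)
Q = 3586921 (Q = 2 - 1*(-3586919) = 2 + 3586919 = 3586921)
(Q/l(1334))/(-3350470) + 3467023/(1252907 + 1081378) = (3586921/((1334*(-124 + 1334))))/(-3350470) + 3467023/(1252907 + 1081378) = (3586921/((1334*1210)))*(-1/3350470) + 3467023/2334285 = (3586921/1614140)*(-1/3350470) + 3467023*(1/2334285) = (3586921*(1/1614140))*(-1/3350470) + 3467023/2334285 = (3586921/1614140)*(-1/3350470) + 3467023/2334285 = -3586921/5408127645800 + 3467023/2334285 = 3750018912405713383/2524822248335250600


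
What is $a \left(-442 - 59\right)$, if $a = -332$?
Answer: $166332$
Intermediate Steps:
$a \left(-442 - 59\right) = - 332 \left(-442 - 59\right) = \left(-332\right) \left(-501\right) = 166332$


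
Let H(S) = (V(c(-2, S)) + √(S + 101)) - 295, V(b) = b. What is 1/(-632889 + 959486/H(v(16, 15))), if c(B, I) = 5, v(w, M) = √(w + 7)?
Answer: -1/(632889 - 959486/(-290 + √(101 + √23))) ≈ -1.5715e-6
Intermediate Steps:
v(w, M) = √(7 + w)
H(S) = -290 + √(101 + S) (H(S) = (5 + √(S + 101)) - 295 = (5 + √(101 + S)) - 295 = -290 + √(101 + S))
1/(-632889 + 959486/H(v(16, 15))) = 1/(-632889 + 959486/(-290 + √(101 + √(7 + 16)))) = 1/(-632889 + 959486/(-290 + √(101 + √23)))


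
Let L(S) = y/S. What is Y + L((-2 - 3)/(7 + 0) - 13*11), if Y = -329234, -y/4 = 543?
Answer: -165597100/503 ≈ -3.2922e+5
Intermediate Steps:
y = -2172 (y = -4*543 = -2172)
L(S) = -2172/S
Y + L((-2 - 3)/(7 + 0) - 13*11) = -329234 - 2172/((-2 - 3)/(7 + 0) - 13*11) = -329234 - 2172/(-5/7 - 143) = -329234 - 2172/(-1006/7) = -329234 - 2172*(-7/1006) = -329234 + 7602/503 = -165597100/503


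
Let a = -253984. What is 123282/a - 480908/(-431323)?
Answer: 34484287693/54774570416 ≈ 0.62957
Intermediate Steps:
123282/a - 480908/(-431323) = 123282/(-253984) - 480908/(-431323) = 123282*(-1/253984) - 480908*(-1/431323) = -61641/126992 + 480908/431323 = 34484287693/54774570416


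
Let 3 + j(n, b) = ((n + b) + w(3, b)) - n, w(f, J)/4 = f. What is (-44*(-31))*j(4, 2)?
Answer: 15004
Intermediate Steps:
w(f, J) = 4*f
j(n, b) = 9 + b (j(n, b) = -3 + (((n + b) + 4*3) - n) = -3 + (((b + n) + 12) - n) = -3 + ((12 + b + n) - n) = -3 + (12 + b) = 9 + b)
(-44*(-31))*j(4, 2) = (-44*(-31))*(9 + 2) = 1364*11 = 15004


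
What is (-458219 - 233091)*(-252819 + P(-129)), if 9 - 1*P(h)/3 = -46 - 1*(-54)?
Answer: 174774228960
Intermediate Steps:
P(h) = 3 (P(h) = 27 - 3*(-46 - 1*(-54)) = 27 - 3*(-46 + 54) = 27 - 3*8 = 27 - 24 = 3)
(-458219 - 233091)*(-252819 + P(-129)) = (-458219 - 233091)*(-252819 + 3) = -691310*(-252816) = 174774228960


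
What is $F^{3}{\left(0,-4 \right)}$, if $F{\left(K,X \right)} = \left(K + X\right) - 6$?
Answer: $-1000$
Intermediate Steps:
$F{\left(K,X \right)} = -6 + K + X$
$F^{3}{\left(0,-4 \right)} = \left(-6 + 0 - 4\right)^{3} = \left(-10\right)^{3} = -1000$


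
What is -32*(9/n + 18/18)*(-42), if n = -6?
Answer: -672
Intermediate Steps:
-32*(9/n + 18/18)*(-42) = -32*(9/(-6) + 18/18)*(-42) = -32*(9*(-⅙) + 18*(1/18))*(-42) = -32*(-3/2 + 1)*(-42) = -32*(-½)*(-42) = 16*(-42) = -672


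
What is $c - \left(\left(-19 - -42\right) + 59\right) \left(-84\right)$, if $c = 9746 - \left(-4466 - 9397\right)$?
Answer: $30497$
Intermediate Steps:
$c = 23609$ ($c = 9746 - -13863 = 9746 + 13863 = 23609$)
$c - \left(\left(-19 - -42\right) + 59\right) \left(-84\right) = 23609 - \left(\left(-19 - -42\right) + 59\right) \left(-84\right) = 23609 - \left(\left(-19 + 42\right) + 59\right) \left(-84\right) = 23609 - \left(23 + 59\right) \left(-84\right) = 23609 - 82 \left(-84\right) = 23609 - -6888 = 23609 + 6888 = 30497$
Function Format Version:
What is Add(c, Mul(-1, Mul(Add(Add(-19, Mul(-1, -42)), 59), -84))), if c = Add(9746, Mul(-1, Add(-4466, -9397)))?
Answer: 30497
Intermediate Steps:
c = 23609 (c = Add(9746, Mul(-1, -13863)) = Add(9746, 13863) = 23609)
Add(c, Mul(-1, Mul(Add(Add(-19, Mul(-1, -42)), 59), -84))) = Add(23609, Mul(-1, Mul(Add(Add(-19, Mul(-1, -42)), 59), -84))) = Add(23609, Mul(-1, Mul(Add(Add(-19, 42), 59), -84))) = Add(23609, Mul(-1, Mul(Add(23, 59), -84))) = Add(23609, Mul(-1, Mul(82, -84))) = Add(23609, Mul(-1, -6888)) = Add(23609, 6888) = 30497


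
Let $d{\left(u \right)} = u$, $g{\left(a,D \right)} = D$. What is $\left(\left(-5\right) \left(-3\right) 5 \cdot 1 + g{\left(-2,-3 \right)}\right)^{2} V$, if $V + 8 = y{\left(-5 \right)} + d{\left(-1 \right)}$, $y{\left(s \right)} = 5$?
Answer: $-20736$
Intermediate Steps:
$V = -4$ ($V = -8 + \left(5 - 1\right) = -8 + 4 = -4$)
$\left(\left(-5\right) \left(-3\right) 5 \cdot 1 + g{\left(-2,-3 \right)}\right)^{2} V = \left(\left(-5\right) \left(-3\right) 5 \cdot 1 - 3\right)^{2} \left(-4\right) = \left(15 \cdot 5 - 3\right)^{2} \left(-4\right) = \left(75 - 3\right)^{2} \left(-4\right) = 72^{2} \left(-4\right) = 5184 \left(-4\right) = -20736$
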